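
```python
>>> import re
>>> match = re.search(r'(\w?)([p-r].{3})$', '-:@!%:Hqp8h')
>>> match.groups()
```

('H', 'qp8h')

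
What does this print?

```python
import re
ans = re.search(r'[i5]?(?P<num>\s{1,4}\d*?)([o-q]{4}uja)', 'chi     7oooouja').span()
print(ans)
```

(4, 16)

This matches optionally one of [i5]; then 1 to 4 of whitespace, then zero or more of a digit (lazy) (captured as 'num'); then exactly 4 of a character in [o-q], then the literal 'uja' (captured).
`search` walks the string left to right and returns the first match it finds.
The match spans [4:16] → '    7oooouja'.
Captured: group 1 = '    7', group 2 = 'oooouja'.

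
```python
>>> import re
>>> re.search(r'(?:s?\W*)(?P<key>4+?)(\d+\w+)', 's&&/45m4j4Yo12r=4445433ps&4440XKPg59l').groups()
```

('4', '5m4j4Yo12r')

The match spans [0:15] → 's&&/45m4j4Yo12r'.
Captured: group 1 = '4', group 2 = '5m4j4Yo12r'.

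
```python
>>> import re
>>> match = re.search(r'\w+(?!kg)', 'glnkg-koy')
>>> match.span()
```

(0, 5)

The negative lookahead/lookbehind blocks any match where the forbidden context is present.
The match spans [0:5] → 'glnkg'.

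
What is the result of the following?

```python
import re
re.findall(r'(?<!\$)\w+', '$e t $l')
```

The negative lookaround is zero-width — it rules out positions where the adjacent text would match, without consuming anything.
No capturing groups, so `findall` returns the 1 full match string.

['t']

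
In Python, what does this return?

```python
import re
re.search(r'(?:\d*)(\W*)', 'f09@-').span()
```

The pattern matches zero or more of a digit (non-capturing group); then zero or more of a non-word character (captured).
`re.search` scans for the first position where the pattern succeeds.
The match spans [0:0] → ''.
Captured: group 1 = ''.

(0, 0)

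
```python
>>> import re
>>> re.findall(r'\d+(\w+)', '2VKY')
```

['VKY']

Pattern: one or more of a digit; then one or more of a word character (captured).
Matches: at [0:4] match '2VKY', group 1 = 'VKY'.
Because there's exactly one group, `findall` drops the full match and keeps group 1 from the one hit.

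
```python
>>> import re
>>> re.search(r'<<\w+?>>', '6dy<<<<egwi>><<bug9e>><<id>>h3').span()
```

`search` walks the string left to right and returns the first match it finds.
The match spans [5:13] → '<<egwi>>'.

(5, 13)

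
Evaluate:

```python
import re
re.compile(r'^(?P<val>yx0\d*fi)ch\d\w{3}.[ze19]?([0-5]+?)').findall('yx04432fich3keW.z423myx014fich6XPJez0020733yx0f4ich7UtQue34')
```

Pattern: anchored at the start of the string; then the literal 'yx0', then zero or more of a digit, then the literal 'fi' (captured as 'val'); then the literal 'ch', then a digit, then exactly 3 of a word character; then any character, then optionally one of [ze19]; then one or more of a character in [0-5] (lazy) (captured).
Lazy quantifiers expand one character at a time until the remainder of the pattern can match.
Walking the string: at [0:18] match 'yx04432fich3keW.z4', groups = ('yx04432fi', '4').
Multiple groups make `findall` return tuples — one 2-tuple for the one match.

[('yx04432fi', '4')]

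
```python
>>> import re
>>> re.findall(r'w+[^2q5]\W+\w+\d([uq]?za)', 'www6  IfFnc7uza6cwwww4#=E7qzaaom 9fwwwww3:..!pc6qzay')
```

This matches one or more of a literal 'w'; then any character except [2q5], then one or more of a non-word character, then one or more of a word character; then a digit; then optionally one of [uq], then the literal 'za' (captured).
Scanning left to right: at [0:15] match 'www6  IfFnc7uza', group 1 = 'uza'; at [17:29] match 'wwww4#=E7qza', group 1 = 'qza'; at [35:51] match 'wwwww3:..!pc6qza', group 1 = 'qza'.
Because there's exactly one group, `findall` drops the full match and keeps group 1 from each hit.

['uza', 'qza', 'qza']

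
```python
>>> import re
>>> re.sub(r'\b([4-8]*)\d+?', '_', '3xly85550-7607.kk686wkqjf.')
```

'_xly85550-_7.kk686wkqjf.'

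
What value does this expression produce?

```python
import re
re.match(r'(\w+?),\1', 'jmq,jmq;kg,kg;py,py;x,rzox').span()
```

(0, 7)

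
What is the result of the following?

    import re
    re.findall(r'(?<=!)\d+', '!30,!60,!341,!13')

The positive lookaround only admits positions where the adjacent text matches; those characters stay outside the span.
Scanning left to right: at [1:3] → '30'; at [5:7] → '60'; at [9:12] → '341'; at [14:16] → '13'.
With no groups in the pattern, `findall` gives back each whole match — 4 here.

['30', '60', '341', '13']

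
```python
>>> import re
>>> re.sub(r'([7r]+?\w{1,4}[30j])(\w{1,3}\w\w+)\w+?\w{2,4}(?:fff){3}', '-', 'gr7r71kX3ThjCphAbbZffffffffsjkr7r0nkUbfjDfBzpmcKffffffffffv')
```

'g-v'

Pattern: one or more of one of [7r] (lazy), then 1 to 4 of a word character, then one of [30j] (captured); then 1 to 3 of a word character, then a word character, then one or more of a word character (captured); then one or more of a word character (lazy), then 2 to 4 of a word character, then the literal 'fff' repeated 3 times.
Matches: at [1:58] → 'r7r71kX3ThjCphAbbZffffffffsjkr7r0nkUbfjDfBzpmcKffffffffff'.
Every occurrence is swapped for '-'.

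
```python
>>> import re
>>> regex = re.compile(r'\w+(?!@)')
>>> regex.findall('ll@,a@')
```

['l']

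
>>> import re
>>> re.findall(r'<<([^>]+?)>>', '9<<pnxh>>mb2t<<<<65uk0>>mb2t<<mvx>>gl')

['pnxh', '<<65uk0', 'mvx']

Walking the string: at [1:9] match '<<pnxh>>', group 1 = 'pnxh'; at [13:24] match '<<<<65uk0>>', group 1 = '<<65uk0'; at [28:35] match '<<mvx>>', group 1 = 'mvx'.
Because there's exactly one group, `findall` drops the full match and keeps group 1 from each hit.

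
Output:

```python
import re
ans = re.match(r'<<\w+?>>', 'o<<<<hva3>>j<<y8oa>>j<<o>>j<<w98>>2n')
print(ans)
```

None

`re.match` only tries the pattern at the start of the string.
Here position 0 doesn't satisfy it, so the call returns None.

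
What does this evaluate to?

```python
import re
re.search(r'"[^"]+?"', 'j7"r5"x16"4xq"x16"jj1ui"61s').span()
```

(2, 6)

The match spans [2:6] → '"r5"'.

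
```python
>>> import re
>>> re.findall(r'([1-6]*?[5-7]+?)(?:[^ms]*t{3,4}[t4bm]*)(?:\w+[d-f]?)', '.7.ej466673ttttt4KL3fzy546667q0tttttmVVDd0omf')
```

['7']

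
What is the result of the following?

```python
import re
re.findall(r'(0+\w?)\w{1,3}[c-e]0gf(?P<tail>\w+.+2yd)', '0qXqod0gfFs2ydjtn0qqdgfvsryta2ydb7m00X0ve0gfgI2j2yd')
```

[('0q', 'Fs2ydjtn0qqdgfvsryta2ydb7m00X0ve0gfgI2j2yd')]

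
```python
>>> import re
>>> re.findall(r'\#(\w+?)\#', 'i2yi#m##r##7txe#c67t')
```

['m', 'r', '7txe']

`findall` collects group 1 from each match (3 total).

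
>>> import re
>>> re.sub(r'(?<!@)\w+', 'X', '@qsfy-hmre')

A negative assertion filters positions out without eating any characters.
Each match is replaced by 'X'.

'@qX-X'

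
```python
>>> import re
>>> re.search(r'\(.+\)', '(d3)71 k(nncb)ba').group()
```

`search` walks the string left to right and returns the first match it finds.
The match spans [0:14] → '(d3)71 k(nncb)'.

'(d3)71 k(nncb)'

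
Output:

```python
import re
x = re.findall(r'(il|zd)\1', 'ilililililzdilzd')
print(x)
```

['il', 'il']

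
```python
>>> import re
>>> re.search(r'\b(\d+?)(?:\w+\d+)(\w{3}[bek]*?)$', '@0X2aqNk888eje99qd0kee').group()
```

'0X2aqNk888eje99qd0kee'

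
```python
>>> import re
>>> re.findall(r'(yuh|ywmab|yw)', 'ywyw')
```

`findall` collects group 1 from each match (2 total).

['yw', 'yw']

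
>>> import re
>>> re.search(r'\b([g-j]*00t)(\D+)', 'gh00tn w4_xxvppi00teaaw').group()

'gh00tn w'

The match spans [0:8] → 'gh00tn w'.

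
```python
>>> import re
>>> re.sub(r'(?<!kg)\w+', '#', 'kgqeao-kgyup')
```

'#-#'

The negative lookahead/lookbehind blocks any match where the forbidden context is present.
Matches: at [0:6] → 'kgqeao'; at [7:12] → 'kgyup'.
Every occurrence is swapped for '#'.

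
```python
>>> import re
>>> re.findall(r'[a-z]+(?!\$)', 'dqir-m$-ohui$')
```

['dqir', 'ohu']

The negative lookahead/lookbehind blocks any match where the forbidden context is present.
Walking the string: at [0:4] → 'dqir'; at [8:11] → 'ohu'.
No capturing groups, so `findall` returns the 2 full match strings.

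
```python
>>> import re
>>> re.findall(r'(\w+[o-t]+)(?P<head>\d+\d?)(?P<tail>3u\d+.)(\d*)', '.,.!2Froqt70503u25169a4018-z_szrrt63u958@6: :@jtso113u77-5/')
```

[('2Froqt', '7050', '3u25169a', '4018'), ('z_szrrt', '6', '3u958@', '6'), ('jtso', '11', '3u77-', '5')]

`findall` packs the 4 group values into a tuple for every match.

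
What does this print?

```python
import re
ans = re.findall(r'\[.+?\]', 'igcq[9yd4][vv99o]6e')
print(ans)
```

Lazy quantifiers expand one character at a time until the remainder of the pattern can match.
Walking the string: at [4:10] → '[9yd4]'; at [10:17] → '[vv99o]'.
With no groups in the pattern, `findall` gives back each whole match — 2 here.

['[9yd4]', '[vv99o]']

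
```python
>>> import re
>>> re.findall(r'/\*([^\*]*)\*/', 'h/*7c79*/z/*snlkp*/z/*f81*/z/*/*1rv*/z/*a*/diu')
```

Scanning left to right: at [1:9] match '/*7c79*/', group 1 = '7c79'; at [10:19] match '/*snlkp*/', group 1 = 'snlkp'; at [20:27] match '/*f81*/', group 1 = 'f81'; at [30:37] match '/*1rv*/', group 1 = '1rv'; at [38:43] match '/*a*/', group 1 = 'a'.
One capturing group, so `findall` returns just the captured substring from each match — 5 in all.

['7c79', 'snlkp', 'f81', '1rv', 'a']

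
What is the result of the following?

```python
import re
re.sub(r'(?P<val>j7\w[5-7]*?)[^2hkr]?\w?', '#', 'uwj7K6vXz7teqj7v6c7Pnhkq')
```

The pattern matches the literal 'j7', then a word character, then zero or more of a character in [5-7] (lazy) (captured as 'val'); then optionally any character except [2hkr], then optionally a word character.
Matches: at [2:7] → 'j7K6v'; at [13:18] → 'j7v6c'.
Every occurrence is swapped for '#'.

'uw#Xz7teq#7Pnhkq'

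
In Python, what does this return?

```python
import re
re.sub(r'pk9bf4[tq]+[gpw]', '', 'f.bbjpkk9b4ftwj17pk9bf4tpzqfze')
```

'f.bbjpkk9b4ftwj17zqfze'

Pattern: the literal 'pk9', then the literal 'bf4'; then one or more of one of [tq], then one of [gpw].
Matches: at [17:25] → 'pk9bf4tp'.
Each match is replaced by ''.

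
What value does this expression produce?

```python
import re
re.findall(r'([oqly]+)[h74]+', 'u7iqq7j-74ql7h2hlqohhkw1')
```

The pattern matches one or more of one of [oqly] (captured); then one or more of one of [h74].
Walking the string: at [3:6] match 'qq7', group 1 = 'qq'; at [10:14] match 'ql7h', group 1 = 'ql'; at [16:21] match 'lqohh', group 1 = 'lqo'.
With a single group, `findall` returns only what that group captured — 3 items.

['qq', 'ql', 'lqo']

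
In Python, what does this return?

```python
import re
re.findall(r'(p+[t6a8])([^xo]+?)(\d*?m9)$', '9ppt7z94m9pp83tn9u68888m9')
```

[('ppt', '7z94m9pp83tn9u', '68888m9')]

The pattern matches one or more of a literal 'p', then one of [t6a8] (captured); then one or more of any character except [xo] (lazy) (captured); then zero or more of a digit (lazy), then the literal 'm9' (captured); then anchored at the end.
The `?` after the quantifier makes it lazy — it takes as little as possible before letting the rest of the pattern try.
Walking the string: at [1:25] match 'ppt7z94m9pp83tn9u68888m9', groups = ('ppt', '7z94m9pp83tn9u', '68888m9').
With 3 capturing groups, `findall` returns a 3-tuple per match.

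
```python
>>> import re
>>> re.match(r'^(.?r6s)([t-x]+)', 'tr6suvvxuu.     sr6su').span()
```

(0, 10)

With `match`, the pattern is implicitly anchored at the beginning.
The match spans [0:10] → 'tr6suvvxuu'.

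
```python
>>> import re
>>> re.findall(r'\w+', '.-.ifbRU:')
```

['ifbRU']

The pattern matches one or more of a word character.
Scanning left to right: at [3:8] → 'ifbRU'.
Since nothing is captured, `findall` lists the 1 matched substring directly.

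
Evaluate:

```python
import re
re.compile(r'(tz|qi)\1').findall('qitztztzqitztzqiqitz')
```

['tz', 'tz', 'qi']

A backreference is literal: `\1` must see the identical characters the first group matched.
Scanning left to right: at [2:6] match 'tztz', group 1 = 'tz'; at [10:14] match 'tztz', group 1 = 'tz'; at [14:18] match 'qiqi', group 1 = 'qi'.
One capturing group, so `findall` returns just the captured substring from each match — 3 in all.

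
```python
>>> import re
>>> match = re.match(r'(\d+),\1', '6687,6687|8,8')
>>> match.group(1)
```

'6687'

The backreference `\1` re-matches whatever the first group consumed, character for character.
`match` is anchored at position 0; if the pattern doesn't fit there, it returns None.
The match spans [0:9] → '6687,6687'.
Captured: group 1 = '6687'.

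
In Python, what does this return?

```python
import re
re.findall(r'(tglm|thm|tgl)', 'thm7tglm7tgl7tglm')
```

`|` is ordered: at each position the engine commits to the first alternative that works.
Matches: at [0:3] match 'thm', group 1 = 'thm'; at [4:8] match 'tglm', group 1 = 'tglm'; at [9:12] match 'tgl', group 1 = 'tgl'; at [13:17] match 'tglm', group 1 = 'tglm'.
`findall` collects group 1 from each match (4 total).

['thm', 'tglm', 'tgl', 'tglm']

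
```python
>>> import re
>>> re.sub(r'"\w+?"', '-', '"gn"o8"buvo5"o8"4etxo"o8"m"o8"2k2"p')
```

'-o8-o8-o8-o8-p'

Matches: at [0:4] → '"gn"'; at [6:13] → '"buvo5"'; at [15:22] → '"4etxo"'; at [24:27] → '"m"'; at [29:34] → '"2k2"'.
`sub` substitutes '-' at each match site.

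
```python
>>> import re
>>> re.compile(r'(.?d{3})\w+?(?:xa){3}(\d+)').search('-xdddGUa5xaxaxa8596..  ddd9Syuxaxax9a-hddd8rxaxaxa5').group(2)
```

'8596'

The match spans [1:19] → 'xdddGUa5xaxaxa8596'.
Captured: group 1 = 'xddd', group 2 = '8596'.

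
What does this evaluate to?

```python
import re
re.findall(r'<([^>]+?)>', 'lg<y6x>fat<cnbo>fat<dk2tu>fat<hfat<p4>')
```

['y6x', 'cnbo', 'dk2tu', 'hfat<p4']

Scanning left to right: at [2:7] match '<y6x>', group 1 = 'y6x'; at [10:16] match '<cnbo>', group 1 = 'cnbo'; at [19:26] match '<dk2tu>', group 1 = 'dk2tu'; at [29:38] match '<hfat<p4>', group 1 = 'hfat<p4'.
Because there's exactly one group, `findall` drops the full match and keeps group 1 from each hit.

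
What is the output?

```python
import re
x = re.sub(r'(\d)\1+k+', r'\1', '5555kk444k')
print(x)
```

54

The backreference `\1` re-matches whatever the first group consumed, character for character.
The replacement refers to a captured group, so each match is rewritten using its own captured text.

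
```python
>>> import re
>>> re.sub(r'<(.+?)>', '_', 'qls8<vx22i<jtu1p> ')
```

`sub` substitutes '_' at each match site.

'qls8_ '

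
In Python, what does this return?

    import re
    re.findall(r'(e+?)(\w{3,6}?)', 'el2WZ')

[('e', 'l2W')]

Pattern: one or more of a literal 'e' (lazy) (captured); then 3 to 6 of a word character (lazy) (captured).
A non-greedy quantifier consumes as few characters as it can — just enough that the remainder of the pattern still matches from where it stops; whatever follows it matches normally.
Scanning left to right: at [0:4] match 'el2W', groups = ('e', 'l2W').
With 2 capturing groups, `findall` returns a 2-tuple per match.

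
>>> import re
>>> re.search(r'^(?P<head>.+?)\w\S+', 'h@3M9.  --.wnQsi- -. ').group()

'h@3M9.'

The `?` after the quantifier makes it lazy — it takes as little as possible before letting the rest of the pattern try.
The match spans [0:6] → 'h@3M9.'.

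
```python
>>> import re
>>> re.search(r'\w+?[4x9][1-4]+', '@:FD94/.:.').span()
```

(2, 6)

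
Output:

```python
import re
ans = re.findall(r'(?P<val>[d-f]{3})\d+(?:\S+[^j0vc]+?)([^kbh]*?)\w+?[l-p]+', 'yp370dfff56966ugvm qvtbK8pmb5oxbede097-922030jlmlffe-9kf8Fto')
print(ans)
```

[('fff', ''), ('ede', '')]

Pattern: exactly 3 of a character in [d-f] (captured as 'val'); then one or more of a digit; then one or more of a non-whitespace character, then one or more of any character except [j0vc] (lazy) (non-capturing group); then zero or more of any character except [kbh] (lazy) (captured); then one or more of a word character (lazy), then one or more of a character in [l-p].
`findall` packs the 2 group values into a tuple for every match.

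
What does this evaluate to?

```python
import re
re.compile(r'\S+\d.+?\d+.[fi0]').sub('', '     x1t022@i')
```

The pattern matches one or more of a non-whitespace character, then a digit, then one or more of any character (lazy); then one or more of a digit; then any character; then one of [fi0].
Every occurrence is swapped for ''.

'     '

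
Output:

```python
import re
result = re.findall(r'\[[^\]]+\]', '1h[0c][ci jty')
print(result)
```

With no groups in the pattern, `findall` gives back each whole match — 1 here.

['[0c]']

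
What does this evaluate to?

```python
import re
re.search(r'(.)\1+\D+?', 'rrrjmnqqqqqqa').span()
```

(0, 4)

A backreference is literal: `\1` must see the identical characters the first group matched.
Unlike `match`, `search` isn't anchored — it looks for the pattern anywhere in the string.
The match spans [0:4] → 'rrrj'.
Captured: group 1 = 'r'.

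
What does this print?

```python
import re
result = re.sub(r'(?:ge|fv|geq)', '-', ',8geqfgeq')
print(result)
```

,8-qf-q

Alternation tries branches left to right and keeps the first one that lets the overall match succeed at that position.
Each match is replaced by '-'.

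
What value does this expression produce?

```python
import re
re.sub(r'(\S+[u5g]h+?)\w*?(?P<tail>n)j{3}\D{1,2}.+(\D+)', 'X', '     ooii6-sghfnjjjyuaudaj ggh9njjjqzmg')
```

'     X'

The pattern matches one or more of a non-whitespace character, then one of [u5g], then one or more of the literal 'h' (lazy) (captured); then zero or more of a word character (lazy); then a literal 'n' (captured as 'tail'); then exactly 3 of a literal 'j', then 1 to 2 of a non-digit, then one or more of any character; then one or more of a non-digit (captured).
Matches: at [5:39] → 'ooii6-sghfnjjjyuaudaj ggh9njjjqzmg'.
Each match is replaced by 'X'.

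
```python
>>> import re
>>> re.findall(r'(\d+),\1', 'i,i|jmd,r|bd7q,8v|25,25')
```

['25']

`\1` has to match the exact text group 1 already captured.
Scanning left to right: at [18:23] match '25,25', group 1 = '25'.
One capturing group, so `findall` returns just the captured substring from the one match — 1 in all.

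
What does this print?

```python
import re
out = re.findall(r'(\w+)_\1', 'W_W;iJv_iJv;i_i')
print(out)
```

['W', 'iJv', 'i']

The backreference `\1` re-matches whatever the first group consumed, character for character.
Scanning left to right: at [0:3] match 'W_W', group 1 = 'W'; at [4:11] match 'iJv_iJv', group 1 = 'iJv'; at [12:15] match 'i_i', group 1 = 'i'.
`findall` collects group 1 from each match (3 total).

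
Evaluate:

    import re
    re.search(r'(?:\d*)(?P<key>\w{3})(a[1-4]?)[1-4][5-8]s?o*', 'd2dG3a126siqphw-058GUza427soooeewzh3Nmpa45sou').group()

This matches zero or more of a digit (non-capturing group); then exactly 3 of a word character (captured as 'key'); then a literal 'a', then optionally a character in [1-4] (captured); then a character in [1-4]; then a character in [5-8], then optionally a literal 's', then zero or more of a literal 'o'.
The match spans [1:10] → '2dG3a126s'.

'2dG3a126s'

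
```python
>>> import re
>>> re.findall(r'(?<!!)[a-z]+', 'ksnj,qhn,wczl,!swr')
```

The negative lookaround is zero-width — it rules out positions where the adjacent text would match, without consuming anything.
Scanning left to right: at [0:4] → 'ksnj'; at [5:8] → 'qhn'; at [9:13] → 'wczl'; at [16:18] → 'wr'.
With no groups in the pattern, `findall` gives back each whole match — 4 here.

['ksnj', 'qhn', 'wczl', 'wr']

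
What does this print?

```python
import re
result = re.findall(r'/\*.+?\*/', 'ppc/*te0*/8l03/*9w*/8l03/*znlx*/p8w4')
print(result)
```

['/*te0*/', '/*9w*/', '/*znlx*/']

No capturing groups, so `findall` returns the 3 full match strings.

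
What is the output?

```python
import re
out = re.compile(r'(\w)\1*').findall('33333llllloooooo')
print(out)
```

['3', 'l', 'o']

The backreference `\1` re-matches whatever the first group consumed, character for character.
With a single group, `findall` returns only what that group captured — 3 items.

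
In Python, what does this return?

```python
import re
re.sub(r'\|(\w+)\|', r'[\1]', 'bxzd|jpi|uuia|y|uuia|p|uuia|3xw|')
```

Matches: at [4:9] → '|jpi|'; at [13:16] → '|y|'; at [20:23] → '|p|'; at [27:32] → '|3xw|'.
The replacement refers to a captured group, so each match is rewritten using its own captured text.

'bxzd[jpi]uuia[y]uuia[p]uuia[3xw]'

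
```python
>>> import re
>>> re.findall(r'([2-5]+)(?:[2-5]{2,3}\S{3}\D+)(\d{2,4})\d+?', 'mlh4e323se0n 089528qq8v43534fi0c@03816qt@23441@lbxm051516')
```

This matches one or more of a character in [2-5] (captured); then 2 to 3 of a character in [2-5], then exactly 3 of a non-whitespace character, then one or more of a non-digit (non-capturing group); then 2 to 4 of a digit (captured); then one or more of a digit (lazy).
Matches: at [5:18] match '323se0n 08952', groups = ('3', '0895'); at [23:38] match '43534fi0c@03816', groups = ('435', '0381'); at [41:56] match '23441@lbxm05151', groups = ('23', '0515').
2 groups means each result is a tuple of 2 captured strings — 3 here.

[('3', '0895'), ('435', '0381'), ('23', '0515')]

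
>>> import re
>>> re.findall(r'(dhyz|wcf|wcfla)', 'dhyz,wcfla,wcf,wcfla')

The regex engine tests alternatives in the order written; an earlier branch that matches wins even if a later one would match more.
Walking the string: at [0:4] match 'dhyz', group 1 = 'dhyz'; at [5:8] match 'wcf', group 1 = 'wcf'; at [11:14] match 'wcf', group 1 = 'wcf'; at [15:18] match 'wcf', group 1 = 'wcf'.
One capturing group, so `findall` returns just the captured substring from each match — 4 in all.

['dhyz', 'wcf', 'wcf', 'wcf']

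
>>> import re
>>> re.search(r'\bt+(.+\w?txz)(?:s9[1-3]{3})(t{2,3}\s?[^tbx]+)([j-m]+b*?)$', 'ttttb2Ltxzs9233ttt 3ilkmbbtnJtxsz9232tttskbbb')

None

This matches a word boundary (`\b`, zero-width); then one or more of a literal 't'; then one or more of any character, then optionally a word character, then the literal 'txz' (captured); then the literal 's9', then exactly 3 of a character in [1-3] (non-capturing group); then 2 to 3 of a literal 't', then optionally whitespace, then one or more of any character except [tbx] (captured); then one or more of a character in [j-m], then zero or more of a literal 'b' (lazy) (captured); then anchored at the end.
`search` walks the string left to right and returns the first match it finds.
Here no position works, so the call returns None.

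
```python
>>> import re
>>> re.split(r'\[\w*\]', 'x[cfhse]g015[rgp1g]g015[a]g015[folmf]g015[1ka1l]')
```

Matches to split on: at [1:8] → '[cfhse]'; at [12:19] → '[rgp1g]'; at [23:26] → '[a]'; at [30:37] → '[folmf]'; at [41:48] → '[1ka1l]'.
The string is cut at each match, leaving 6 pieces.

['x', 'g015', 'g015', 'g015', 'g015', '']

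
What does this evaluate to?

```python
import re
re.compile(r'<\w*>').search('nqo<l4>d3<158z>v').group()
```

'<l4>'

`search` walks the string left to right and returns the first match it finds.
The match spans [3:7] → '<l4>'.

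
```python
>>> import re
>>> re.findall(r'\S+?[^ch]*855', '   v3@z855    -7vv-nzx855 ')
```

Pattern: one or more of a non-whitespace character (lazy); then zero or more of any character except [ch], then the literal '855'.
Since nothing is captured, `findall` lists the 1 matched substring directly.

['v3@z855    -7vv-nzx855']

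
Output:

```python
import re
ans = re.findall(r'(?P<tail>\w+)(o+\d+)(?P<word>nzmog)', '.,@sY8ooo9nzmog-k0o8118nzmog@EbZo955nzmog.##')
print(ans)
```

The pattern matches one or more of a word character (captured as 'tail'); then one or more of a literal 'o', then one or more of a digit (captured); then the literal 'nzm', then the literal 'og' (captured as 'word').
Matches: at [3:15] match 'sY8ooo9nzmog', groups = ('sY8oo', 'o9', 'nzmog'); at [16:28] match 'k0o8118nzmog', groups = ('k0', 'o8118', 'nzmog'); at [29:41] match 'EbZo955nzmog', groups = ('EbZ', 'o955', 'nzmog').
Multiple groups make `findall` return tuples — one 3-tuple for each match.

[('sY8oo', 'o9', 'nzmog'), ('k0', 'o8118', 'nzmog'), ('EbZ', 'o955', 'nzmog')]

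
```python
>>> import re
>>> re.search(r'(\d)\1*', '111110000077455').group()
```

'11111'

`\1` is not a pattern — it's the concrete string captured by group 1, re-applied verbatim.
The match spans [0:5] → '11111'.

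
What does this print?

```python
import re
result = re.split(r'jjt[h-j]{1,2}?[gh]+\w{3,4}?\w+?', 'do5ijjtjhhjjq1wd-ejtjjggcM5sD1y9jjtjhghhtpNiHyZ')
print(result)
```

['do5i', 'wd-ejtjjggcM5sD1y9', 'HyZ']

The pattern matches the literal 'jjt', then 1 to 2 of a character in [h-j] (lazy); then one or more of one of [gh], then 3 to 4 of a word character (lazy), then one or more of a word character (lazy).
With the lazy modifier that quantifier settles for the fewest repetitions that let the rest of the pattern succeed (the atoms after it are unaffected and can still be greedy).
Matches to split on: at [4:14] → 'jjtjhhjjq1'; at [32:44] → 'jjtjhghhtpNi'.
The string is cut at each match, leaving 3 pieces.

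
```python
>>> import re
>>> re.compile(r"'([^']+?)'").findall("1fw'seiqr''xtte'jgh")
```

['seiqr', 'xtte']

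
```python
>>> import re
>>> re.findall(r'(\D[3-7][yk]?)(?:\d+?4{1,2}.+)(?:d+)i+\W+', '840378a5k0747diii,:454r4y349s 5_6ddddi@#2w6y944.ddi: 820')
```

['a5k']

The pattern matches a non-digit, then a character in [3-7], then optionally one of [yk] (captured); then one or more of a digit (lazy), then 1 to 2 of a literal '4', then one or more of any character (non-capturing group); then one or more of a literal 'd' (non-capturing group); then one or more of the literal 'i', then one or more of a non-word character.
`findall` collects group 1 from the one match (1 total).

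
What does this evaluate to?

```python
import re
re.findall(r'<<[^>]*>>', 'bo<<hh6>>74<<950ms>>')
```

Since nothing is captured, `findall` lists the 2 matched substrings directly.

['<<hh6>>', '<<950ms>>']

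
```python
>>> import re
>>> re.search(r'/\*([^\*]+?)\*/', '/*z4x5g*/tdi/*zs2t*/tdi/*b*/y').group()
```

`search` walks the string left to right and returns the first match it finds.
The match spans [0:9] → '/*z4x5g*/'.
Captured: group 1 = 'z4x5g'.

'/*z4x5g*/'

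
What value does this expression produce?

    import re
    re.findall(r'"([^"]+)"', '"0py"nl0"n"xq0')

['0py', 'n']

Walking the string: at [0:5] match '"0py"', group 1 = '0py'; at [8:11] match '"n"', group 1 = 'n'.
One capturing group, so `findall` returns just the captured substring from each match — 2 in all.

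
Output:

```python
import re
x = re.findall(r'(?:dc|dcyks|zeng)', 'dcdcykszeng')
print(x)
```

['dc', 'dc', 'zeng']

Alternation tries branches left to right and keeps the first one that lets the overall match succeed at that position.
No capturing groups, so `findall` returns the 3 full match strings.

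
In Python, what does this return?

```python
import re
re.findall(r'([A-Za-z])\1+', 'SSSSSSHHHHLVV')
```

['S', 'H', 'V']

`\1` is not a pattern — it's the concrete string captured by group 1, re-applied verbatim.
Matches: at [0:6] match 'SSSSSS', group 1 = 'S'; at [6:10] match 'HHHH', group 1 = 'H'; at [11:13] match 'VV', group 1 = 'V'.
With a single group, `findall` returns only what that group captured — 3 items.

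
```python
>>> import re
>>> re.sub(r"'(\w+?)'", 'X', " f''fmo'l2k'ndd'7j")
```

" f'Xl2kX7j"

`sub` substitutes 'X' at each match site.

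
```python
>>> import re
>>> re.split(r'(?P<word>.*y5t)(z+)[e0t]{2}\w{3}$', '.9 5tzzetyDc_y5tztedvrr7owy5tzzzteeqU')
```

The group in the pattern means `split` returns the separators' captures alongside the pieces.

['', '.9 5tzzetyDc_y5tztedvrr7owy5t', 'zzz', '']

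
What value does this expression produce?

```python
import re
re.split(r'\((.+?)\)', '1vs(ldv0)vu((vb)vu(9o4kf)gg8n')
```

['1vs', 'ldv0', 'vu', '(vb', 'vu', '9o4kf', 'gg8n']

Matches to split on: at [3:9] → '(ldv0)'; at [11:16] → '((vb)'; at [18:25] → '(9o4kf)'.
`re.split` interleaves the captured-group text with the surrounding fragments.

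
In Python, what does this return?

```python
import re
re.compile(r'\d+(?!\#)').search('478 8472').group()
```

`(?!…)`/`(?<!…)` only lets a position through if the neighbouring text does NOT match; no characters are consumed.
The match spans [0:3] → '478'.

'478'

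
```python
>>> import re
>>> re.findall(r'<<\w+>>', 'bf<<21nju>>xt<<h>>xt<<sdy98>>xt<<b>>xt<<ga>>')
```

Walking the string: at [2:11] → '<<21nju>>'; at [13:18] → '<<h>>'; at [20:29] → '<<sdy98>>'; at [31:36] → '<<b>>'; at [38:44] → '<<ga>>'.
No capturing groups, so `findall` returns the 5 full match strings.

['<<21nju>>', '<<h>>', '<<sdy98>>', '<<b>>', '<<ga>>']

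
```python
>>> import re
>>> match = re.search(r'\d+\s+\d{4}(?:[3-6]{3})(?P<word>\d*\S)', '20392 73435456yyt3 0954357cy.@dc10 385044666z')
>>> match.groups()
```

The match spans [0:15] → '20392 73435456y'.
Captured: group 1 = '6y'.

('6y',)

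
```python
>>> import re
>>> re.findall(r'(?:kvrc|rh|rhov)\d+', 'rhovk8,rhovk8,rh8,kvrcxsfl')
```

['rh8']

Matches: at [14:17] → 'rh8'.
`findall` yields the raw match text (1 of them) because the pattern has no groups.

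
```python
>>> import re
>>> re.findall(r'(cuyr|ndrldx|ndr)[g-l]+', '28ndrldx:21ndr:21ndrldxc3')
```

Walking the string: at [2:6] match 'ndrl', group 1 = 'ndr'; at [17:21] match 'ndrl', group 1 = 'ndr'.
With a single group, `findall` returns only what that group captured — 2 items.

['ndr', 'ndr']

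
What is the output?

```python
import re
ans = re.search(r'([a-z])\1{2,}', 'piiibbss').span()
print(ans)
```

`\1` is not a pattern — it's the concrete string captured by group 1, re-applied verbatim.
`search` walks the string left to right and returns the first match it finds.
The match spans [1:4] → 'iii'.
Captured: group 1 = 'i'.

(1, 4)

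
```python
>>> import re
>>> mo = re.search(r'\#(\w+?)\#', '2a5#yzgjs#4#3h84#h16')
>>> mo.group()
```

'#yzgjs#'

`search` walks the string left to right and returns the first match it finds.
The match spans [3:10] → '#yzgjs#'.
Captured: group 1 = 'yzgjs'.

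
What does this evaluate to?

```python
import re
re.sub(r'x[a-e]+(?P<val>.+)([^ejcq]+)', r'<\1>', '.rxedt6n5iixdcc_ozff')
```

The pattern matches the literal 'x', then one or more of a character in [a-e]; then one or more of any character (captured as 'val'); then one or more of any character except [ejcq] (captured).
Matches: at [2:20] → 'xedt6n5iixdcc_ozff'.
The replacement refers to a captured group, so each match is rewritten using its own captured text.

'.r<t6n5iixdcc_ozf>'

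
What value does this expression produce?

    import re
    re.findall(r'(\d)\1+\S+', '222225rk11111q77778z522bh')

['2']

`\1` is not a pattern — it's the concrete string captured by group 1, re-applied verbatim.
Walking the string: at [0:25] match '222225rk11111q77778z522bh', group 1 = '2'.
Because there's exactly one group, `findall` drops the full match and keeps group 1 from the one hit.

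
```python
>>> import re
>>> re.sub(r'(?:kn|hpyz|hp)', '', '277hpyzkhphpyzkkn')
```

'277kk'

`|` is ordered: at each position the engine commits to the first alternative that works.
Matches: at [3:7] → 'hpyz'; at [8:10] → 'hp'; at [10:14] → 'hpyz'; at [15:17] → 'kn'.
Each match is replaced by ''.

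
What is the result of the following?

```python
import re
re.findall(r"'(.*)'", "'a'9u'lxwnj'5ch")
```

["a'9u'lxwnj"]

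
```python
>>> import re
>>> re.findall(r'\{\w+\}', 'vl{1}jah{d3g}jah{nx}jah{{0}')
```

['{1}', '{d3g}', '{nx}', '{0}']

Since nothing is captured, `findall` lists the 4 matched substrings directly.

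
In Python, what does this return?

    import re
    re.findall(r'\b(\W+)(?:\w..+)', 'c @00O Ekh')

This matches a word boundary (`\b`, zero-width); then one or more of a non-word character (captured); then a word character, then any character, then one or more of any character (non-capturing group).
Walking the string: at [1:10] match ' @00O Ekh', group 1 = ' @'.
One capturing group, so `findall` returns just the captured substring from the one match — 1 in all.

[' @']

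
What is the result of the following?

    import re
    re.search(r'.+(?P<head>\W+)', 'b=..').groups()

('.',)

The pattern matches one or more of any character; then one or more of a non-word character (captured as 'head').
`re.search` tries every starting position until one works.
The match spans [0:4] → 'b=..'.
Captured: group 1 = '.'.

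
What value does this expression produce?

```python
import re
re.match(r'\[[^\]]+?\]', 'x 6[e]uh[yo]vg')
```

With `match`, the pattern is implicitly anchored at the beginning.
Here the string doesn't start with a match, so the call returns None.

None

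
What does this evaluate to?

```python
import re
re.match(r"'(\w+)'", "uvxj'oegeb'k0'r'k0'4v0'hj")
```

None

`match` is anchored at position 0; if the pattern doesn't fit there, it returns None.
Here the string doesn't start with a match, so the call returns None.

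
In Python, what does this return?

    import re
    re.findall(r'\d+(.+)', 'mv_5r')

['r']

With a single group, `findall` returns only what that group captured — 1 item.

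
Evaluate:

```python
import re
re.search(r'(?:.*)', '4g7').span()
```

(0, 3)

Pattern: zero or more of any character (non-capturing group).
`re.search` scans for the first position where the pattern succeeds.
The match spans [0:3] → '4g7'.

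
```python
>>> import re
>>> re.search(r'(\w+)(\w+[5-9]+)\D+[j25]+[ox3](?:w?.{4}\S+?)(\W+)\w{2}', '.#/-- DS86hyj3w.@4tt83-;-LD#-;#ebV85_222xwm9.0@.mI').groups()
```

('DS', '86', '-;-')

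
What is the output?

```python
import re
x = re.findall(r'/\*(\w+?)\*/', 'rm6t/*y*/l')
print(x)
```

With a single group, `findall` returns only what that group captured — 1 item.

['y']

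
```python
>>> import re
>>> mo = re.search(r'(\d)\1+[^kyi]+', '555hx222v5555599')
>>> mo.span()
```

(0, 16)

After group 1 captures some text, `\1` only succeeds where that same text appears again.
`re.search` scans for the first position where the pattern succeeds.
The match spans [0:16] → '555hx222v5555599'.
Captured: group 1 = '5'.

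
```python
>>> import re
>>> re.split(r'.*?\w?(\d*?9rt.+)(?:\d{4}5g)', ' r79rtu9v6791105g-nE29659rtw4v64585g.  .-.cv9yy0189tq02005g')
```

['', '79rtu9v6791105g-nE29659rtw4v64585g.  .-.cv9yy0189tq', '']

Because the pattern has a capturing group, `split` also inserts each captured text between the pieces.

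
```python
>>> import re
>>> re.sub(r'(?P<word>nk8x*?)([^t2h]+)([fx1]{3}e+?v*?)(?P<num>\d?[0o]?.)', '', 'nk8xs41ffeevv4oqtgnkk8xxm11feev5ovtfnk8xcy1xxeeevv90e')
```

'vv4oqtgnkk8xxm11feev5ovtfevv90e'

The pattern matches the literal 'nk8', then zero or more of the literal 'x' (lazy) (captured as 'word'); then one or more of any character except [t2h] (captured); then exactly 3 of one of [fx1], then one or more of a literal 'e' (lazy), then zero or more of the literal 'v' (lazy) (captured); then optionally a digit, then optionally one of [0o], then any character (captured as 'num').
Matches: at [0:11] → 'nk8xs41ffee'; at [36:47] → 'nk8xcy1xxee'.
Every occurrence is swapped for ''.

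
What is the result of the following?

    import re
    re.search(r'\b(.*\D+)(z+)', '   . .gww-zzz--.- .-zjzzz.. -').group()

'gww-zzz--.- .-zjzzz'

This matches a word boundary (`\b`, zero-width); then zero or more of any character, then one or more of a non-digit (captured); then one or more of a literal 'z' (captured).
Unlike `match`, `search` isn't anchored — it looks for the pattern anywhere in the string.
The match spans [6:25] → 'gww-zzz--.- .-zjzzz'.
Captured: group 1 = 'gww-zzz--.- .-zjzz', group 2 = 'z'.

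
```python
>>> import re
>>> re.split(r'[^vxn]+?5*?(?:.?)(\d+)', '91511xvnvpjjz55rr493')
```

['', '511', 'xvnv', '55', '', '493', '']

The pattern matches one or more of any character except [vxn] (lazy), then zero or more of a literal '5' (lazy); then optionally any character (non-capturing group); then one or more of a digit (captured).
With the lazy modifier that quantifier settles for the fewest repetitions that let the rest of the pattern succeed (the atoms after it are unaffected and can still be greedy).
Matches to split on: at [0:5] → '91511'; at [9:15] → 'pjjz55'; at [15:20] → 'rr493'.
With a capturing group present, the delimiter's captured portion is kept in the result list.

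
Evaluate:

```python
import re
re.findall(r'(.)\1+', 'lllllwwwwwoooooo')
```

After group 1 captures some text, `\1` only succeeds where that same text appears again.
Because there's exactly one group, `findall` drops the full match and keeps group 1 from each hit.

['l', 'w', 'o']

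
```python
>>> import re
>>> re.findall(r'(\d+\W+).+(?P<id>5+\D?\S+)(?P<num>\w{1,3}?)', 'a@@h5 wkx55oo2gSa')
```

[('5 ', '5oo2gS', 'a')]

`findall` packs the 3 group values into a tuple for every match.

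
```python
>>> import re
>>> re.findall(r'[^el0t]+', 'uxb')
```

['uxb']

The pattern matches one or more of any character except [el0t].
Walking the string: at [0:3] → 'uxb'.
With no groups in the pattern, `findall` gives back each whole match — 1 here.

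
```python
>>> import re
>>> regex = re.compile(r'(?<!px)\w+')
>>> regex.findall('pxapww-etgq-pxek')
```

['pxapww', 'etgq', 'pxek']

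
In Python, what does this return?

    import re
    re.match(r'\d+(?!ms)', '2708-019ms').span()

(0, 4)

`match` is anchored at position 0; if the pattern doesn't fit there, it returns None.
The match spans [0:4] → '2708'.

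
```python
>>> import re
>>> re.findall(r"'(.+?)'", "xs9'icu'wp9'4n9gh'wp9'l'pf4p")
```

['icu', '4n9gh', 'l']

A non-greedy quantifier consumes as few characters as it can — just enough that the remainder of the pattern still matches from where it stops; whatever follows it matches normally.
One capturing group, so `findall` returns just the captured substring from each match — 3 in all.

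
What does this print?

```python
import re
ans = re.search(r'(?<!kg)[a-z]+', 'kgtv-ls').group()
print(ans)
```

kgtv

A negative assertion filters positions out without eating any characters.
The match spans [0:4] → 'kgtv'.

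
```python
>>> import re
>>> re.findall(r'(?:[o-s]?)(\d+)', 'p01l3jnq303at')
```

The pattern matches optionally a character in [o-s] (non-capturing group); then one or more of a digit (captured).
Walking the string: at [0:3] match 'p01', group 1 = '01'; at [4:5] match '3', group 1 = '3'; at [7:11] match 'q303', group 1 = '303'.
One capturing group, so `findall` returns just the captured substring from each match — 3 in all.

['01', '3', '303']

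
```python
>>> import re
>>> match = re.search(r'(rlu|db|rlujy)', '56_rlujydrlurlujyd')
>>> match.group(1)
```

'rlu'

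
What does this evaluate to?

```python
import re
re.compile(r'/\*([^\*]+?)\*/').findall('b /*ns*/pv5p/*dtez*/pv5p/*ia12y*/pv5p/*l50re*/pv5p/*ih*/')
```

['ns', 'dtez', 'ia12y', 'l50re', 'ih']

Walking the string: at [2:8] match '/*ns*/', group 1 = 'ns'; at [12:20] match '/*dtez*/', group 1 = 'dtez'; at [24:33] match '/*ia12y*/', group 1 = 'ia12y'; at [37:46] match '/*l50re*/', group 1 = 'l50re'; at [50:56] match '/*ih*/', group 1 = 'ih'.
`findall` collects group 1 from each match (5 total).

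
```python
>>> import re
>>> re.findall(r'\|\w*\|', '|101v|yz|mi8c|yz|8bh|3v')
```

Scanning left to right: at [0:6] → '|101v|'; at [8:14] → '|mi8c|'; at [16:21] → '|8bh|'.
No capturing groups, so `findall` returns the 3 full match strings.

['|101v|', '|mi8c|', '|8bh|']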